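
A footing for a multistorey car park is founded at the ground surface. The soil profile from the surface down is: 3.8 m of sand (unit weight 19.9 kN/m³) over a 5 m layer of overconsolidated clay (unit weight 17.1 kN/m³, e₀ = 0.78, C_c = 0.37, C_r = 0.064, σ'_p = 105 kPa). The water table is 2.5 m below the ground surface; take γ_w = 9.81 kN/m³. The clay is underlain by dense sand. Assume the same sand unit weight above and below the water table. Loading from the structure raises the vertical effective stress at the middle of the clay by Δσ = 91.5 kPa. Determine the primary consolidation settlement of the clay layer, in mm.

Mid-depth of clay below the ground surface: z = 3.8 + 5/2 = 6.3 m.
Total vertical stress at mid-clay: σ_v = 19.9×3.8 + 17.1×2.5 = 118.37 kPa.
Pore pressure: u = 9.81×(6.3 − 2.5) = 37.278 kPa.
Initial effective stress: σ'_0 = σ_v − u = 118.37 − 37.278 = 81.092 kPa.
Final effective stress: σ'_f = 81.092 + 91.5 = 172.59 kPa.
σ'_f = 172.59 > σ'_p = 105 kPa, so the stress path crosses the preconsolidation pressure — recompression up to σ'_p, then virgin compression beyond:
S_c = H/(1+e₀)·[C_r·log₁₀(σ'_p/σ'_0) + C_c·log₁₀(σ'_f/σ'_p)]
    = 5/1.78 × [0.064×log₁₀(105/81.092) + 0.37×log₁₀(172.59/105)]
    = 2.809 × [0.0071815 + 0.079856] = 0.2445 m

S_c ≈ 244 mm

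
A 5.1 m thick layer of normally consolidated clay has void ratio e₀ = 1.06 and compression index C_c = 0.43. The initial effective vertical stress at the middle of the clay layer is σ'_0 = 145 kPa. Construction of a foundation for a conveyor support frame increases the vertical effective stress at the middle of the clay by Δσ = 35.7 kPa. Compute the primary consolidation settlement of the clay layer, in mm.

Final effective stress: σ'_f = σ'_0 + Δσ = 145 + 35.7 = 180.7 kPa.
Normally consolidated clay, so the full stress increment lies on the virgin compression line:
S_c = C_c·H/(1+e₀)·log₁₀(σ'_f/σ'_0) = 0.43×5.1/(1+1.06)×log₁₀(180.7/145)
    = 1.0646 × 0.09559 = 0.1018 m

S_c ≈ 102 mm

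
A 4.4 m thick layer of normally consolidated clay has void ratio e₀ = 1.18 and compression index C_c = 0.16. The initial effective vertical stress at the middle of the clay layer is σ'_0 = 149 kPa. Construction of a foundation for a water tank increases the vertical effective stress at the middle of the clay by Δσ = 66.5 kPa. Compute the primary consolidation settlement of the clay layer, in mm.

Final effective stress: σ'_f = σ'_0 + Δσ = 149 + 66.5 = 215.5 kPa.
Normally consolidated clay, so the full stress increment lies on the virgin compression line:
S_c = C_c·H/(1+e₀)·log₁₀(σ'_f/σ'_0) = 0.16×4.4/(1+1.18)×log₁₀(215.5/149)
    = 0.32294 × 0.16026 = 0.05175 m

S_c ≈ 51.8 mm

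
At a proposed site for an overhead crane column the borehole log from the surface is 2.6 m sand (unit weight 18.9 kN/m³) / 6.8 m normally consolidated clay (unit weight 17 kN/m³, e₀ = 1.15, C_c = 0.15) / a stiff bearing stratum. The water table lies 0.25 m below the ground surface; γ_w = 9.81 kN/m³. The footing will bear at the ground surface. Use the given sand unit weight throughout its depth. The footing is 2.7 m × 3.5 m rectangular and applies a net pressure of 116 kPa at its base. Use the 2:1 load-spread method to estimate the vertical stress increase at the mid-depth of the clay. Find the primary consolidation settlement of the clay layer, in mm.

Mid-depth of clay below the ground surface: z = 2.6 + 6.8/2 = 6 m.
Total vertical stress at mid-clay: σ_v = 18.9×2.6 + 17×3.4 = 106.94 kPa.
Pore pressure: u = 9.81×(6 − 0.25) = 56.408 kPa.
Initial effective stress: σ'_0 = σ_v − u = 106.94 − 56.408 = 50.532 kPa.
Stress increase at mid-clay by the 2:1 spreading method:
Δσ = qBL/((B+z)(L+z)) = 116×2.7×3.5/((2.7+6)(3.5+6)) = 13.263 kPa
Final effective stress: σ'_f = σ'_0 + Δσ = 50.532 + 13.263 = 63.795 kPa.
Normally consolidated clay, so the full stress increment lies on the virgin compression line:
S_c = C_c·H/(1+e₀)·log₁₀(σ'_f/σ'_0) = 0.15×6.8/(1+1.15)×log₁₀(63.795/50.532)
    = 0.47442 × 0.10122 = 0.04802 m

S_c ≈ 48 mm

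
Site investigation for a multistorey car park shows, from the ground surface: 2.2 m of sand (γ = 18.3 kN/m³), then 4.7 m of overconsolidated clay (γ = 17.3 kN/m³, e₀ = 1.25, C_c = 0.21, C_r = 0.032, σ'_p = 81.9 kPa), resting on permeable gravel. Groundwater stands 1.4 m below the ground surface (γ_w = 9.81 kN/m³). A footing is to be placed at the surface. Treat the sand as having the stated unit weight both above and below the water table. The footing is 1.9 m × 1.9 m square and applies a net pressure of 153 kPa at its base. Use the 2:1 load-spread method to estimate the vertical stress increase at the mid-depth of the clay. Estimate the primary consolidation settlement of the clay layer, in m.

Mid-depth of clay below the ground surface: z = 2.2 + 4.7/2 = 4.55 m.
Total vertical stress at mid-clay: σ_v = 18.3×2.2 + 17.3×2.35 = 80.915 kPa.
Pore pressure: u = 9.81×(4.55 − 1.4) = 30.902 kPa.
Initial effective stress: σ'_0 = σ_v − u = 80.915 − 30.902 = 50.013 kPa.
Stress increase at mid-clay by the 2:1 spreading method:
Δσ = qBL/((B+z)(L+z)) = 153×1.9×1.9/((1.9+4.55)(1.9+4.55)) = 13.276 kPa
Final effective stress: σ'_f = 50.013 + 13.276 = 63.289 kPa.
σ'_f = 63.289 ≤ σ'_p = 81.9 kPa, so the clay remains overconsolidated and only the recompression index applies:
S_c = C_r·H/(1+e₀)·log₁₀(σ'_f/σ'_0) = 0.032×4.7/2.25×log₁₀(63.289/50.013)
    = 0.066845 × 0.10225 = 0.006835 m

S_c ≈ 0.00683 m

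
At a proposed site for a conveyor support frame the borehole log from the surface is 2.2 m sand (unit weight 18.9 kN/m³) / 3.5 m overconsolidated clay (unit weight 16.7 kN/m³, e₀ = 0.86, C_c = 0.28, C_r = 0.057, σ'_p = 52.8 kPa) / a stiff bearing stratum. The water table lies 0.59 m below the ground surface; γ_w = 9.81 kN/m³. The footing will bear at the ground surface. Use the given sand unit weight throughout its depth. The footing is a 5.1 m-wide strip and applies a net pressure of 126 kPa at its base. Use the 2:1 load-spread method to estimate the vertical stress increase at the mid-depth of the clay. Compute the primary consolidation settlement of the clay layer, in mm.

Mid-depth of clay below the ground surface: z = 2.2 + 3.5/2 = 3.95 m.
Total vertical stress at mid-clay: σ_v = 18.9×2.2 + 16.7×1.75 = 70.805 kPa.
Pore pressure: u = 9.81×(3.95 − 0.59) = 32.962 kPa.
Initial effective stress: σ'_0 = σ_v − u = 70.805 − 32.962 = 37.843 kPa.
Stress increase at mid-clay by the 2:1 spreading method:
Δσ = qB/(B+z) = 126×5.1/(5.1+3.95) = 71.006 kPa
Final effective stress: σ'_f = 37.843 + 71.006 = 108.85 kPa.
σ'_f = 108.85 > σ'_p = 52.8 kPa, so the stress path crosses the preconsolidation pressure — recompression up to σ'_p, then virgin compression beyond:
S_c = H/(1+e₀)·[C_r·log₁₀(σ'_p/σ'_0) + C_c·log₁₀(σ'_f/σ'_p)]
    = 3.5/1.86 × [0.057×log₁₀(52.8/37.843) + 0.28×log₁₀(108.85/52.8)]
    = 1.8817 × [0.008245 + 0.087974] = 0.1811 m

S_c ≈ 181 mm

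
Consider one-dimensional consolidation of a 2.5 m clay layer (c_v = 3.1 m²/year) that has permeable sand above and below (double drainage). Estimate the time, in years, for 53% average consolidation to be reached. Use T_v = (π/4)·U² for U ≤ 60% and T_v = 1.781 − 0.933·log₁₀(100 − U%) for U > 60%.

t ≈ 0.111 years

Drainage path length: H_d = H/2 = 1.25 m (double drainage).
U ≤ 60%: T_v = (π/4)·U² = (π/4)×0.53² = 0.22062.
t = T_v·H_d²/c_v = 0.22062×1.25²/3.1 = 0.1112 years.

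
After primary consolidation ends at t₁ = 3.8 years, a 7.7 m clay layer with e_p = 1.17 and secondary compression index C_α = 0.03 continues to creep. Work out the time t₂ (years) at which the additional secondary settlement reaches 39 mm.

S_s = C_α·H/(1+e_p)·log₁₀(t₂/t₁) ⇒ log₁₀(t₂/t₁) = S_s·(1+e_p)/(C_α·H).
log₁₀(t₂/t₁) = 0.039 × (1+1.17) / (0.03×7.7) = 0.3664
t₂ = t₁ × 10^0.3664 = 3.8 × 2.325 = 8.834 years

t₂ ≈ 8.83 years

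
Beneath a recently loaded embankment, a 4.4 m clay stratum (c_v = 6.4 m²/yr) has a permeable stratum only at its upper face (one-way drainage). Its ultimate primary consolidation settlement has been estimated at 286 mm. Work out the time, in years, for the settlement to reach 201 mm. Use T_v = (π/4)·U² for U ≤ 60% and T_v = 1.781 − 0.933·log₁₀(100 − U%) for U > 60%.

Drainage path length: H_d = H = 4.4 m (single drainage).
U = S(t)/S_ult = 201/286 = 0.7028.
U > 60%: T_v = 1.781 − 0.933·log₁₀(100 − 70.28) = 0.40664.
t = T_v·H_d²/c_v = 0.40664×4.4²/6.4 = 1.23 years.

t ≈ 1.23 years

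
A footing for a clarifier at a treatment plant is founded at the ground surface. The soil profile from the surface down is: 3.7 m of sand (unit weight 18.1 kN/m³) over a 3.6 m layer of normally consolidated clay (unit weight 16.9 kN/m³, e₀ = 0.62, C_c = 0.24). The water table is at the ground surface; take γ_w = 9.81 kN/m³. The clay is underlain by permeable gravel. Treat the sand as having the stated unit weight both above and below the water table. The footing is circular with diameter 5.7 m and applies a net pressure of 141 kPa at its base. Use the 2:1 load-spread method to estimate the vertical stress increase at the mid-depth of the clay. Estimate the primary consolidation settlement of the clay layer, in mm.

S_c ≈ 141 mm

Mid-depth of clay below the ground surface: z = 3.7 + 3.6/2 = 5.5 m.
Total vertical stress at mid-clay: σ_v = 18.1×3.7 + 16.9×1.8 = 97.39 kPa.
Pore pressure: u = 9.81×(5.5 − 0) = 53.955 kPa.
Initial effective stress: σ'_0 = σ_v − u = 97.39 − 53.955 = 43.435 kPa.
Stress increase at mid-clay by the 2:1 spreading method:
Δσ ≈ qD²/(D+z)² = 141×5.7²/(5.7+5.5)² = 36.52 kPa
Final effective stress: σ'_f = σ'_0 + Δσ = 43.435 + 36.52 = 79.955 kPa.
Normally consolidated clay, so the full stress increment lies on the virgin compression line:
S_c = C_c·H/(1+e₀)·log₁₀(σ'_f/σ'_0) = 0.24×3.6/(1+0.62)×log₁₀(79.955/43.435)
    = 0.53333 × 0.26501 = 0.1413 m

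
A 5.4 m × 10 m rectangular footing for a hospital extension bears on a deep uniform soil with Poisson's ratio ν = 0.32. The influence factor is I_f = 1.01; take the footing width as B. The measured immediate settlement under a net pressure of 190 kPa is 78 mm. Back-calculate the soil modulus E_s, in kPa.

E_s ≈ 11900 kPa

S_e = q·B·(1−ν²)/E_s · I_f  ⇒  E_s = q·B·(1−ν²)·I_f / S_e.
E_s = 190 × 5.4 × 0.8976 × 1.01 / 0.078 = 11920 kPa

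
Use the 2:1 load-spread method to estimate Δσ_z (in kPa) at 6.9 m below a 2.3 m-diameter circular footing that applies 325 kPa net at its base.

By the 2:1 method the load spreads at 1 horizontal : 2 vertical, so at depth z the loaded area has grown by z in each plan dimension:
Δσ ≈ qD²/(D+z)² = 325×2.3²/(2.3+6.9)² = 20.312 kPa

Δσ_z ≈ 20.3 kPa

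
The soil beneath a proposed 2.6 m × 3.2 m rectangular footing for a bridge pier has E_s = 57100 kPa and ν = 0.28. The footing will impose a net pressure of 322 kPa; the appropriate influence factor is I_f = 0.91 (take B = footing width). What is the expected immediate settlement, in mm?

S_e ≈ 12.3 mm

Immediate (elastic) settlement: S_e = q·B·(1−ν²)/E_s · I_f.
S_e = 322 × 2.6 × (1 − 0.28²) / 57100 × 0.91
    = 322 × 2.6 × 0.9216 / 57100 × 0.91
    = 0.0123 m = 12.3 mm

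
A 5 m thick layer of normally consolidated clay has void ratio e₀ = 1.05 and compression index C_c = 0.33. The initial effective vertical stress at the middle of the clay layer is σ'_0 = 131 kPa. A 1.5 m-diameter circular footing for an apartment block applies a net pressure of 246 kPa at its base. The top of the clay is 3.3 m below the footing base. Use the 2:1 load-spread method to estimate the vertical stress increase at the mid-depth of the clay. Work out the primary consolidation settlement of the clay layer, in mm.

S_c ≈ 26.7 mm

Mid-depth of clay below the footing base: z = 3.3 + 5/2 = 5.8 m.
Stress increase at mid-clay by the 2:1 spreading method:
Δσ ≈ qD²/(D+z)² = 246×1.5²/(1.5+5.8)² = 10.387 kPa
Final effective stress: σ'_f = σ'_0 + Δσ = 131 + 10.387 = 141.39 kPa.
Normally consolidated clay, so the full stress increment lies on the virgin compression line:
S_c = C_c·H/(1+e₀)·log₁₀(σ'_f/σ'_0) = 0.33×5/(1+1.05)×log₁₀(141.39/131)
    = 0.80488 × 0.033147 = 0.02668 m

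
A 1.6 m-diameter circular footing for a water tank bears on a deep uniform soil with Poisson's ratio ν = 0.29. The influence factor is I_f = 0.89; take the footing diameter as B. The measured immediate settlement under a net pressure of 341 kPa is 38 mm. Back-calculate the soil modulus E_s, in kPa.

E_s ≈ 11700 kPa

S_e = q·B·(1−ν²)/E_s · I_f  ⇒  E_s = q·B·(1−ν²)·I_f / S_e.
E_s = 341 × 1.6 × 0.9159 × 0.89 / 0.038 = 11700 kPa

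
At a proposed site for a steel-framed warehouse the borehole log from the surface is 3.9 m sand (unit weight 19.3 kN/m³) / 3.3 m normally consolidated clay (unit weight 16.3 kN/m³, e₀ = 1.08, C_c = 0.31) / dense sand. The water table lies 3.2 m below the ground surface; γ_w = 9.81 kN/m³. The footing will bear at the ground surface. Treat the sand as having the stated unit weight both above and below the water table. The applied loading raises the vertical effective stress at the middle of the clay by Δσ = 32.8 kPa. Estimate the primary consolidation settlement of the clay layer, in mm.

Mid-depth of clay below the ground surface: z = 3.9 + 3.3/2 = 5.55 m.
Total vertical stress at mid-clay: σ_v = 19.3×3.9 + 16.3×1.65 = 102.16 kPa.
Pore pressure: u = 9.81×(5.55 − 3.2) = 23.054 kPa.
Initial effective stress: σ'_0 = σ_v − u = 102.16 − 23.054 = 79.106 kPa.
Final effective stress: σ'_f = σ'_0 + Δσ = 79.106 + 32.8 = 111.91 kPa.
Normally consolidated clay, so the full stress increment lies on the virgin compression line:
S_c = C_c·H/(1+e₀)·log₁₀(σ'_f/σ'_0) = 0.31×3.3/(1+1.08)×log₁₀(111.91/79.106)
    = 0.49183 × 0.15066 = 0.0741 m

S_c ≈ 74.1 mm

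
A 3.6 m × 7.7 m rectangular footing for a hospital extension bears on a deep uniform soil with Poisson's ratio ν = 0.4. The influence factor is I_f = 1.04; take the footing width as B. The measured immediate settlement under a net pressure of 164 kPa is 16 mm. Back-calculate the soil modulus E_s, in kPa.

E_s ≈ 32200 kPa

S_e = q·B·(1−ν²)/E_s · I_f  ⇒  E_s = q·B·(1−ν²)·I_f / S_e.
E_s = 164 × 3.6 × 0.84 × 1.04 / 0.016 = 32240 kPa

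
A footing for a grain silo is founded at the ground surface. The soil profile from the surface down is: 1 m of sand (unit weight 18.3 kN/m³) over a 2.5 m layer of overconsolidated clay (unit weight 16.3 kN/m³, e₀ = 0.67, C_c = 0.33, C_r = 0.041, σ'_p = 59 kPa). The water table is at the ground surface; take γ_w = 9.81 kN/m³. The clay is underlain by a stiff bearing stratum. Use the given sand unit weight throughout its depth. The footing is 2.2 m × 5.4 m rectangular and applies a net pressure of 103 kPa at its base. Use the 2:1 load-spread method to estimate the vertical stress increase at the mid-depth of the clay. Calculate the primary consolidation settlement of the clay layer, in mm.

Mid-depth of clay below the ground surface: z = 1 + 2.5/2 = 2.25 m.
Total vertical stress at mid-clay: σ_v = 18.3×1 + 16.3×1.25 = 38.675 kPa.
Pore pressure: u = 9.81×(2.25 − 0) = 22.073 kPa.
Initial effective stress: σ'_0 = σ_v − u = 38.675 − 22.073 = 16.602 kPa.
Stress increase at mid-clay by the 2:1 spreading method:
Δσ = qBL/((B+z)(L+z)) = 103×2.2×5.4/((2.2+2.25)(5.4+2.25)) = 35.944 kPa
Final effective stress: σ'_f = 16.602 + 35.944 = 52.546 kPa.
σ'_f = 52.546 ≤ σ'_p = 59 kPa, so the clay remains overconsolidated and only the recompression index applies:
S_c = C_r·H/(1+e₀)·log₁₀(σ'_f/σ'_0) = 0.041×2.5/1.67×log₁₀(52.546/16.602)
    = 0.061377 × 0.50038 = 0.03071 m

S_c ≈ 30.7 mm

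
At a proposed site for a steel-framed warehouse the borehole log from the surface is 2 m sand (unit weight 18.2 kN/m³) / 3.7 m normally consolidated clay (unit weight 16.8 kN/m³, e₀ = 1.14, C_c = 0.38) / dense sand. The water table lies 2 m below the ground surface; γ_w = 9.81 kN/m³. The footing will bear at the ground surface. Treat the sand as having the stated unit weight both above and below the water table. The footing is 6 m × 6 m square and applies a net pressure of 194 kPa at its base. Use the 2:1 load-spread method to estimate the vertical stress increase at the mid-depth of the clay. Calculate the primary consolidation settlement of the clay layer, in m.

S_c ≈ 0.257 m

Mid-depth of clay below the ground surface: z = 2 + 3.7/2 = 3.85 m.
Total vertical stress at mid-clay: σ_v = 18.2×2 + 16.8×1.85 = 67.48 kPa.
Pore pressure: u = 9.81×(3.85 − 2) = 18.149 kPa.
Initial effective stress: σ'_0 = σ_v − u = 67.48 − 18.149 = 49.331 kPa.
Stress increase at mid-clay by the 2:1 spreading method:
Δσ = qBL/((B+z)(L+z)) = 194×6×6/((6+3.85)(6+3.85)) = 71.983 kPa
Final effective stress: σ'_f = σ'_0 + Δσ = 49.331 + 71.983 = 121.31 kPa.
Normally consolidated clay, so the full stress increment lies on the virgin compression line:
S_c = C_c·H/(1+e₀)·log₁₀(σ'_f/σ'_0) = 0.38×3.7/(1+1.14)×log₁₀(121.31/49.331)
    = 0.65701 × 0.39078 = 0.2567 m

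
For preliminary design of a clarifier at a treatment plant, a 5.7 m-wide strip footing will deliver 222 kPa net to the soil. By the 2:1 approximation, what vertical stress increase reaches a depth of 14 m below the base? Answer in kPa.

By the 2:1 method the load spreads at 1 horizontal : 2 vertical, so at depth z the loaded area has grown by z in each plan dimension:
Δσ = qB/(B+z) = 222×5.7/(5.7+14) = 64.234 kPa

Δσ_z ≈ 64.2 kPa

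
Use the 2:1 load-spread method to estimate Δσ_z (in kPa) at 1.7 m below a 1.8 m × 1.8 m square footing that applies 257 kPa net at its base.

By the 2:1 method the load spreads at 1 horizontal : 2 vertical, so at depth z the loaded area has grown by z in each plan dimension:
Δσ = qBL/((B+z)(L+z)) = 257×1.8×1.8/((1.8+1.7)(1.8+1.7)) = 67.974 kPa

Δσ_z ≈ 68 kPa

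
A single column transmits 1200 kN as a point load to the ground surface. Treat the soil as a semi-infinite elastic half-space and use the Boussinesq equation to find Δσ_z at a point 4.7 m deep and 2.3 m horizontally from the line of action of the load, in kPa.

Δσ_z ≈ 15.2 kPa

Boussinesq vertical stress below a point load on an elastic half-space:
Δσ_z = 3P/(2πz²) · [1 + (r/z)²]^(−5/2)
r/z = 2.3/4.7 = 0.48936; [1+(r/z)²]^(−5/2) = 0.58466.
Δσ_z = 3×1200/(2π×4.7²) × 0.58466 = 25.937 × 0.58466 = 15.16 kPa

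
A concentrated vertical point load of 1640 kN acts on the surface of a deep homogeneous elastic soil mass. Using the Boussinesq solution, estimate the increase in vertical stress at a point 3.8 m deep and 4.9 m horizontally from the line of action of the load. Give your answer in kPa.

Δσ_z ≈ 4.69 kPa

Boussinesq vertical stress below a point load on an elastic half-space:
Δσ_z = 3P/(2πz²) · [1 + (r/z)²]^(−5/2)
r/z = 4.9/3.8 = 1.2895; [1+(r/z)²]^(−5/2) = 0.086433.
Δσ_z = 3×1640/(2π×3.8²) × 0.086433 = 54.227 × 0.086433 = 4.687 kPa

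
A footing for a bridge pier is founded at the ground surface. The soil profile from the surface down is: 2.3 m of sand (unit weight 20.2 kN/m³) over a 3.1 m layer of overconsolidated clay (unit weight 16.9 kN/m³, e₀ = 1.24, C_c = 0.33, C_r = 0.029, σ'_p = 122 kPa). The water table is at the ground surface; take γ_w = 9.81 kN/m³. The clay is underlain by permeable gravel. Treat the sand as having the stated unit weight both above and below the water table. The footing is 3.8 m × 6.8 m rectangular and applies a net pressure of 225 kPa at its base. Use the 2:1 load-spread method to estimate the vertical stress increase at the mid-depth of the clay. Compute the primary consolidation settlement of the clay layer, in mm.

S_c ≈ 19.4 mm

Mid-depth of clay below the ground surface: z = 2.3 + 3.1/2 = 3.85 m.
Total vertical stress at mid-clay: σ_v = 20.2×2.3 + 16.9×1.55 = 72.655 kPa.
Pore pressure: u = 9.81×(3.85 − 0) = 37.769 kPa.
Initial effective stress: σ'_0 = σ_v − u = 72.655 − 37.769 = 34.886 kPa.
Stress increase at mid-clay by the 2:1 spreading method:
Δσ = qBL/((B+z)(L+z)) = 225×3.8×6.8/((3.8+3.85)(6.8+3.85)) = 71.362 kPa
Final effective stress: σ'_f = 34.886 + 71.362 = 106.25 kPa.
σ'_f = 106.25 ≤ σ'_p = 122 kPa, so the clay remains overconsolidated and only the recompression index applies:
S_c = C_r·H/(1+e₀)·log₁₀(σ'_f/σ'_0) = 0.029×3.1/2.24×log₁₀(106.25/34.886)
    = 0.040133 × 0.48368 = 0.01941 m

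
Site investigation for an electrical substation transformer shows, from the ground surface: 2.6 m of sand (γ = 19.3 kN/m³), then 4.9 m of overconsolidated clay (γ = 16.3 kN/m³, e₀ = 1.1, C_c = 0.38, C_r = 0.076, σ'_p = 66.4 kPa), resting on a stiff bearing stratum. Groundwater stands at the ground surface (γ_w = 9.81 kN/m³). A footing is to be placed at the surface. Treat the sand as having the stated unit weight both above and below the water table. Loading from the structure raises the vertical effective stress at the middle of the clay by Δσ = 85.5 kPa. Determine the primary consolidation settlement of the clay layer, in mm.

S_c ≈ 285 mm

Mid-depth of clay below the ground surface: z = 2.6 + 4.9/2 = 5.05 m.
Total vertical stress at mid-clay: σ_v = 19.3×2.6 + 16.3×2.45 = 90.115 kPa.
Pore pressure: u = 9.81×(5.05 − 0) = 49.541 kPa.
Initial effective stress: σ'_0 = σ_v − u = 90.115 − 49.541 = 40.574 kPa.
Final effective stress: σ'_f = 40.574 + 85.5 = 126.07 kPa.
σ'_f = 126.07 > σ'_p = 66.4 kPa, so the stress path crosses the preconsolidation pressure — recompression up to σ'_p, then virgin compression beyond:
S_c = H/(1+e₀)·[C_r·log₁₀(σ'_p/σ'_0) + C_c·log₁₀(σ'_f/σ'_p)]
    = 4.9/2.1 × [0.076×log₁₀(66.4/40.574) + 0.38×log₁₀(126.07/66.4)]
    = 2.3333 × [0.016258 + 0.10581] = 0.2848 m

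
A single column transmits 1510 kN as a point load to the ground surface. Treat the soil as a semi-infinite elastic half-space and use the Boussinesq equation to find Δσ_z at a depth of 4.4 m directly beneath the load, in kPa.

Boussinesq vertical stress below a point load on an elastic half-space:
Δσ_z = 3P/(2πz²) · [1 + (r/z)²]^(−5/2)
r/z = 0/4.4 = 0; [1+(r/z)²]^(−5/2) = 1.
Δσ_z = 3×1510/(2π×4.4²) × 1 = 37.24 × 1 = 37.24 kPa

Δσ_z ≈ 37.2 kPa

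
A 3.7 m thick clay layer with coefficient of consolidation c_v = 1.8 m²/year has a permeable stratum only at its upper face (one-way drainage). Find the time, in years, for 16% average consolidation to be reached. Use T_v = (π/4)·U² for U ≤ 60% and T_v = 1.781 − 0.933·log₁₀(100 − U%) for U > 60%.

Drainage path length: H_d = H = 3.7 m (single drainage).
U ≤ 60%: T_v = (π/4)·U² = (π/4)×0.16² = 0.020106.
t = T_v·H_d²/c_v = 0.020106×3.7²/1.8 = 0.1529 years.

t ≈ 0.153 years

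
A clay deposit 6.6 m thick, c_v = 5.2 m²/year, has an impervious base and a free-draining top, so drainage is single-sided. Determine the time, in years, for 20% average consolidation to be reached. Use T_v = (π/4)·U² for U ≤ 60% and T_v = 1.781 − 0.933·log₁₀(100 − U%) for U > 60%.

t ≈ 0.263 years

Drainage path length: H_d = H = 6.6 m (single drainage).
U ≤ 60%: T_v = (π/4)·U² = (π/4)×0.2² = 0.031416.
t = T_v·H_d²/c_v = 0.031416×6.6²/5.2 = 0.2632 years.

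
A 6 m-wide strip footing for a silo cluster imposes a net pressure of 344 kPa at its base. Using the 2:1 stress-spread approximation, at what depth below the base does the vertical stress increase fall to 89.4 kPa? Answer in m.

2:1 spreading — at depth z the loaded area has grown by z in each plan dimension:
qB/(B+z) = Δσ_z ⇒ z = qB/Δσ_z − B = 344×6/89.4 − 6 = 17.09 m

z ≈ 17.1 m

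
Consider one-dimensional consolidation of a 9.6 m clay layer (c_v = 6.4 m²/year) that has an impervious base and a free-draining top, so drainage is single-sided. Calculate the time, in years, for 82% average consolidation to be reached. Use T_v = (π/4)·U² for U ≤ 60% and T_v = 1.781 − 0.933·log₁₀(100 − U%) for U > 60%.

t ≈ 8.78 years

Drainage path length: H_d = H = 9.6 m (single drainage).
U > 60%: T_v = 1.781 − 0.933·log₁₀(100 − 82) = 0.60983.
t = T_v·H_d²/c_v = 0.60983×9.6²/6.4 = 8.782 years.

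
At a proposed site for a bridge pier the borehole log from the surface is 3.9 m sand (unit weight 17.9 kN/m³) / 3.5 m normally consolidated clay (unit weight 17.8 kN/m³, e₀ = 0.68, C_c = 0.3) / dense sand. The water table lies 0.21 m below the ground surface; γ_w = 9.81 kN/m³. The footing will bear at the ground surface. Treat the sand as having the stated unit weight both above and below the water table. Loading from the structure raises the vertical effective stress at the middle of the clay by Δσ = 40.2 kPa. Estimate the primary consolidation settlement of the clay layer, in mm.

S_c ≈ 166 mm

Mid-depth of clay below the ground surface: z = 3.9 + 3.5/2 = 5.65 m.
Total vertical stress at mid-clay: σ_v = 17.9×3.9 + 17.8×1.75 = 100.96 kPa.
Pore pressure: u = 9.81×(5.65 − 0.21) = 53.366 kPa.
Initial effective stress: σ'_0 = σ_v − u = 100.96 − 53.366 = 47.594 kPa.
Final effective stress: σ'_f = σ'_0 + Δσ = 47.594 + 40.2 = 87.794 kPa.
Normally consolidated clay, so the full stress increment lies on the virgin compression line:
S_c = C_c·H/(1+e₀)·log₁₀(σ'_f/σ'_0) = 0.3×3.5/(1+0.68)×log₁₀(87.794/47.594)
    = 0.625 × 0.26591 = 0.1662 m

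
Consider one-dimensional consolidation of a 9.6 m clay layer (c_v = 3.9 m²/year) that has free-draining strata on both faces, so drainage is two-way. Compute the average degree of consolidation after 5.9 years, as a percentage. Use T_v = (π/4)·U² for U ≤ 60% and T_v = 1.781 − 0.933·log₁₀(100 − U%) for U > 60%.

U ≈ 93.1 %

Drainage path length: H_d = H/2 = 4.8 m (double drainage).
T_v = c_v·t/H_d² = 3.9×5.9/4.8² = 0.9987.
T_v = 0.9987 corresponds to the U > 60% branch:
U = 1 − 10^((1.781 − T_v)/0.933)/100 = 0.9311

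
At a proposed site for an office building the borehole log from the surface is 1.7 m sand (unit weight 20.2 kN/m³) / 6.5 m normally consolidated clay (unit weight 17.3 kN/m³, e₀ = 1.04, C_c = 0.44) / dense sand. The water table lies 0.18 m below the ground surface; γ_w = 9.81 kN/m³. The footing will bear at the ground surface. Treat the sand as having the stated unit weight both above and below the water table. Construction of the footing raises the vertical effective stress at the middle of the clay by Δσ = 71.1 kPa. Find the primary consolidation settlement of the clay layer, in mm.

S_c ≈ 587 mm

Mid-depth of clay below the ground surface: z = 1.7 + 6.5/2 = 4.95 m.
Total vertical stress at mid-clay: σ_v = 20.2×1.7 + 17.3×3.25 = 90.565 kPa.
Pore pressure: u = 9.81×(4.95 − 0.18) = 46.794 kPa.
Initial effective stress: σ'_0 = σ_v − u = 90.565 − 46.794 = 43.771 kPa.
Final effective stress: σ'_f = σ'_0 + Δσ = 43.771 + 71.1 = 114.87 kPa.
Normally consolidated clay, so the full stress increment lies on the virgin compression line:
S_c = C_c·H/(1+e₀)·log₁₀(σ'_f/σ'_0) = 0.44×6.5/(1+1.04)×log₁₀(114.87/43.771)
    = 1.402 × 0.41902 = 0.5875 m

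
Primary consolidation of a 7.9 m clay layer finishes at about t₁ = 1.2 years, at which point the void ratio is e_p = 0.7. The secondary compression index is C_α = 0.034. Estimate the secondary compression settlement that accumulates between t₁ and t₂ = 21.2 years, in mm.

S_s ≈ 197 mm

Secondary compression: S_s = C_α·H/(1+e_p)·log₁₀(t₂/t₁)
S_s = 0.034×7.9/(1+0.7)×log₁₀(21.2/1.2)
    = 0.158 × 1.247 = 0.1971 m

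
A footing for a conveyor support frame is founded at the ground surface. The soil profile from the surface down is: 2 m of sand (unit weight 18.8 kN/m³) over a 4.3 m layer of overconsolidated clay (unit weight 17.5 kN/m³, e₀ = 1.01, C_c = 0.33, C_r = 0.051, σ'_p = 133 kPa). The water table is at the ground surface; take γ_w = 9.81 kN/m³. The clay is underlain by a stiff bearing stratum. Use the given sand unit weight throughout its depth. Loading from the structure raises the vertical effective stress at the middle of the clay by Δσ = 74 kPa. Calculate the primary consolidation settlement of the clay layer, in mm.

Mid-depth of clay below the ground surface: z = 2 + 4.3/2 = 4.15 m.
Total vertical stress at mid-clay: σ_v = 18.8×2 + 17.5×2.15 = 75.225 kPa.
Pore pressure: u = 9.81×(4.15 − 0) = 40.712 kPa.
Initial effective stress: σ'_0 = σ_v − u = 75.225 − 40.712 = 34.513 kPa.
Final effective stress: σ'_f = 34.513 + 74 = 108.51 kPa.
σ'_f = 108.51 ≤ σ'_p = 133 kPa, so the clay remains overconsolidated and only the recompression index applies:
S_c = C_r·H/(1+e₀)·log₁₀(σ'_f/σ'_0) = 0.051×4.3/2.01×log₁₀(108.51/34.513)
    = 0.1091 × 0.49749 = 0.05428 m

S_c ≈ 54.3 mm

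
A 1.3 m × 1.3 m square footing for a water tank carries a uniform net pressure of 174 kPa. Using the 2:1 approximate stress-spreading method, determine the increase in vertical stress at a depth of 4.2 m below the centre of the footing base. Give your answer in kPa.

By the 2:1 method the load spreads at 1 horizontal : 2 vertical, so at depth z the loaded area has grown by z in each plan dimension:
Δσ = qBL/((B+z)(L+z)) = 174×1.3×1.3/((1.3+4.2)(1.3+4.2)) = 9.721 kPa

Δσ_z ≈ 9.72 kPa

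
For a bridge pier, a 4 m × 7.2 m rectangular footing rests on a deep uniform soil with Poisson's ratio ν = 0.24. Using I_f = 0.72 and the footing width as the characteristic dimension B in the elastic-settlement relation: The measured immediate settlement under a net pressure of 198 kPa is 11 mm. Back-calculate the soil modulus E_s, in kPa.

S_e = q·B·(1−ν²)/E_s · I_f  ⇒  E_s = q·B·(1−ν²)·I_f / S_e.
E_s = 198 × 4 × 0.9424 × 0.72 / 0.011 = 48850 kPa

E_s ≈ 48900 kPa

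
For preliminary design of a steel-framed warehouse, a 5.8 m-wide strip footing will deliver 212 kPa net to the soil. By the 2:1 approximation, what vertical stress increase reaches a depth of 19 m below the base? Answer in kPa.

Δσ_z ≈ 49.6 kPa

By the 2:1 method the load spreads at 1 horizontal : 2 vertical, so at depth z the loaded area has grown by z in each plan dimension:
Δσ = qB/(B+z) = 212×5.8/(5.8+19) = 49.581 kPa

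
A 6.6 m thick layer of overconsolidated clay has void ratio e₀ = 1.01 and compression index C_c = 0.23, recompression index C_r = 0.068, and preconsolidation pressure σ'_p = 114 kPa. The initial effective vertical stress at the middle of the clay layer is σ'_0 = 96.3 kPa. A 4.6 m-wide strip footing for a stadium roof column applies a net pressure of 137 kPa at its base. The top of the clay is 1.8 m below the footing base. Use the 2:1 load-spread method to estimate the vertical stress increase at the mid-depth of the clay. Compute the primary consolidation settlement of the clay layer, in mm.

S_c ≈ 130 mm

Mid-depth of clay below the footing base: z = 1.8 + 6.6/2 = 5.1 m.
Stress increase at mid-clay by the 2:1 spreading method:
Δσ = qB/(B+z) = 137×4.6/(4.6+5.1) = 64.969 kPa
Final effective stress: σ'_f = 96.3 + 64.969 = 161.27 kPa.
σ'_f = 161.27 > σ'_p = 114 kPa, so the stress path crosses the preconsolidation pressure — recompression up to σ'_p, then virgin compression beyond:
S_c = H/(1+e₀)·[C_r·log₁₀(σ'_p/σ'_0) + C_c·log₁₀(σ'_f/σ'_p)]
    = 6.6/2.01 × [0.068×log₁₀(114/96.3) + 0.23×log₁₀(161.27/114)]
    = 3.2836 × [0.0049829 + 0.034649] = 0.1301 m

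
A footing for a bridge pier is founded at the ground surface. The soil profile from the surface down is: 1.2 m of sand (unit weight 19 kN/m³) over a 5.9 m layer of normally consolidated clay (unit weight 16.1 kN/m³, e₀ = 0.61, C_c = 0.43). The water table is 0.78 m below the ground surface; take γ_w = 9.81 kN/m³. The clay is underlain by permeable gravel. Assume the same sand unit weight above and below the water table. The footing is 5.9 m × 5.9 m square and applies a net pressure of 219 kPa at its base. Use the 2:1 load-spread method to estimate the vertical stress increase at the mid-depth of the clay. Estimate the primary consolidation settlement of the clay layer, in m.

S_c ≈ 0.758 m

Mid-depth of clay below the ground surface: z = 1.2 + 5.9/2 = 4.15 m.
Total vertical stress at mid-clay: σ_v = 19×1.2 + 16.1×2.95 = 70.295 kPa.
Pore pressure: u = 9.81×(4.15 − 0.78) = 33.06 kPa.
Initial effective stress: σ'_0 = σ_v − u = 70.295 − 33.06 = 37.235 kPa.
Stress increase at mid-clay by the 2:1 spreading method:
Δσ = qBL/((B+z)(L+z)) = 219×5.9×5.9/((5.9+4.15)(5.9+4.15)) = 75.477 kPa
Final effective stress: σ'_f = σ'_0 + Δσ = 37.235 + 75.477 = 112.71 kPa.
Normally consolidated clay, so the full stress increment lies on the virgin compression line:
S_c = C_c·H/(1+e₀)·log₁₀(σ'_f/σ'_0) = 0.43×5.9/(1+0.61)×log₁₀(112.71/37.235)
    = 1.5758 × 0.48101 = 0.758 m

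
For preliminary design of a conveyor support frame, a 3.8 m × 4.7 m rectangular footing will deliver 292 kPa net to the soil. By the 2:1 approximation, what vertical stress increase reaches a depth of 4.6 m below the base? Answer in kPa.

Δσ_z ≈ 66.8 kPa

By the 2:1 method the load spreads at 1 horizontal : 2 vertical, so at depth z the loaded area has grown by z in each plan dimension:
Δσ = qBL/((B+z)(L+z)) = 292×3.8×4.7/((3.8+4.6)(4.7+4.6)) = 66.758 kPa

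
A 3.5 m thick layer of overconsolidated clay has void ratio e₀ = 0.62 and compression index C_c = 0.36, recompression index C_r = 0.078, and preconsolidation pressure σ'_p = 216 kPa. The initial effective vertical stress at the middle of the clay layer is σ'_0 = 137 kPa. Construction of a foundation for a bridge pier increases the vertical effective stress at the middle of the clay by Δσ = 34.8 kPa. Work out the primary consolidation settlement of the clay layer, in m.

S_c ≈ 0.0166 m

Final effective stress: σ'_f = 137 + 34.8 = 171.8 kPa.
σ'_f = 171.8 ≤ σ'_p = 216 kPa, so the clay remains overconsolidated and only the recompression index applies:
S_c = C_r·H/(1+e₀)·log₁₀(σ'_f/σ'_0) = 0.078×3.5/1.62×log₁₀(171.8/137)
    = 0.16852 × 0.098303 = 0.01657 m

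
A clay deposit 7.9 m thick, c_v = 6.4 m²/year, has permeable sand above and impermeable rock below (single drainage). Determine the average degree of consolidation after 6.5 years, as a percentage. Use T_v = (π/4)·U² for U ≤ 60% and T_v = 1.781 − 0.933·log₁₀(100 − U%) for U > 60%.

U ≈ 84.4 %

Drainage path length: H_d = H = 7.9 m (single drainage).
T_v = c_v·t/H_d² = 6.4×6.5/7.9² = 0.66656.
T_v = 0.66656 corresponds to the U > 60% branch:
U = 1 − 10^((1.781 − T_v)/0.933)/100 = 0.8435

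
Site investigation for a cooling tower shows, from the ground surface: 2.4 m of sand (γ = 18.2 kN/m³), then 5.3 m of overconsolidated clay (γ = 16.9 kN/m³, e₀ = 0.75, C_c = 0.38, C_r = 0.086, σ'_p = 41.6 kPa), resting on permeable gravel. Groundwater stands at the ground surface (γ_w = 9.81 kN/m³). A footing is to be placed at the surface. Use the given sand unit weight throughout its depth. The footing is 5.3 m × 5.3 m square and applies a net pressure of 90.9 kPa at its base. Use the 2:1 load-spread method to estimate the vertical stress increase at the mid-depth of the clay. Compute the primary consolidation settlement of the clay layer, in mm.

S_c ≈ 213 mm

Mid-depth of clay below the ground surface: z = 2.4 + 5.3/2 = 5.05 m.
Total vertical stress at mid-clay: σ_v = 18.2×2.4 + 16.9×2.65 = 88.465 kPa.
Pore pressure: u = 9.81×(5.05 − 0) = 49.541 kPa.
Initial effective stress: σ'_0 = σ_v − u = 88.465 − 49.541 = 38.924 kPa.
Stress increase at mid-clay by the 2:1 spreading method:
Δσ = qBL/((B+z)(L+z)) = 90.9×5.3×5.3/((5.3+5.05)(5.3+5.05)) = 23.836 kPa
Final effective stress: σ'_f = 38.924 + 23.836 = 62.76 kPa.
σ'_f = 62.76 > σ'_p = 41.6 kPa, so the stress path crosses the preconsolidation pressure — recompression up to σ'_p, then virgin compression beyond:
S_c = H/(1+e₀)·[C_r·log₁₀(σ'_p/σ'_0) + C_c·log₁₀(σ'_f/σ'_p)]
    = 5.3/1.75 × [0.086×log₁₀(41.6/38.924) + 0.38×log₁₀(62.76/41.6)]
    = 3.0286 × [0.0024833 + 0.067864] = 0.2131 m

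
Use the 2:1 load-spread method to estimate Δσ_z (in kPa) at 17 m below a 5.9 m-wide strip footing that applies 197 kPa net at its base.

By the 2:1 method the load spreads at 1 horizontal : 2 vertical, so at depth z the loaded area has grown by z in each plan dimension:
Δσ = qB/(B+z) = 197×5.9/(5.9+17) = 50.755 kPa

Δσ_z ≈ 50.8 kPa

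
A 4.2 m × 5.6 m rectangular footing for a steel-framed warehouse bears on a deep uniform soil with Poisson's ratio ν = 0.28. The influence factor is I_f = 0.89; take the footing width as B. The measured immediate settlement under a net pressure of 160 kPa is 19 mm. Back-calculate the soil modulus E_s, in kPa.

E_s ≈ 29000 kPa

S_e = q·B·(1−ν²)/E_s · I_f  ⇒  E_s = q·B·(1−ν²)·I_f / S_e.
E_s = 160 × 4.2 × 0.9216 × 0.89 / 0.019 = 29010 kPa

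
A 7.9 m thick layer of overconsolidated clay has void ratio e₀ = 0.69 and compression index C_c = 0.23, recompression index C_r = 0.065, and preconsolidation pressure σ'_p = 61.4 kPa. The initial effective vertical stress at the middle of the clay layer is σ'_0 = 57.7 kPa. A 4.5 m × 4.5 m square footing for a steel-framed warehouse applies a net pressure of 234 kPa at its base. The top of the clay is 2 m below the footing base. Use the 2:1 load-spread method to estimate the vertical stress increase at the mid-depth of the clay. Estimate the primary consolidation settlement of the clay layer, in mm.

Mid-depth of clay below the footing base: z = 2 + 7.9/2 = 5.95 m.
Stress increase at mid-clay by the 2:1 spreading method:
Δσ = qBL/((B+z)(L+z)) = 234×4.5×4.5/((4.5+5.95)(4.5+5.95)) = 43.392 kPa
Final effective stress: σ'_f = 57.7 + 43.392 = 101.09 kPa.
σ'_f = 101.09 > σ'_p = 61.4 kPa, so the stress path crosses the preconsolidation pressure — recompression up to σ'_p, then virgin compression beyond:
S_c = H/(1+e₀)·[C_r·log₁₀(σ'_p/σ'_0) + C_c·log₁₀(σ'_f/σ'_p)]
    = 7.9/1.69 × [0.065×log₁₀(61.4/57.7) + 0.23×log₁₀(101.09/61.4)]
    = 4.6746 × [0.0017545 + 0.049804] = 0.241 m

S_c ≈ 241 mm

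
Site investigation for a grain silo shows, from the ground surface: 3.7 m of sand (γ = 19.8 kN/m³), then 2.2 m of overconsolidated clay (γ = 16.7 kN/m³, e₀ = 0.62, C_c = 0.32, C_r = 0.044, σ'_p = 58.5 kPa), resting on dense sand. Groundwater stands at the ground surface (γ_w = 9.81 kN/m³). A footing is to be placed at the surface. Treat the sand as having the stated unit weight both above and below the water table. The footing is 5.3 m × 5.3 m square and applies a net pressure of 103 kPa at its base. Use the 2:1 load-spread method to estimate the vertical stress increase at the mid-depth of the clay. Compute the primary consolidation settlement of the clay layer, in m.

Mid-depth of clay below the ground surface: z = 3.7 + 2.2/2 = 4.8 m.
Total vertical stress at mid-clay: σ_v = 19.8×3.7 + 16.7×1.1 = 91.63 kPa.
Pore pressure: u = 9.81×(4.8 − 0) = 47.088 kPa.
Initial effective stress: σ'_0 = σ_v − u = 91.63 − 47.088 = 44.542 kPa.
Stress increase at mid-clay by the 2:1 spreading method:
Δσ = qBL/((B+z)(L+z)) = 103×5.3×5.3/((5.3+4.8)(5.3+4.8)) = 28.363 kPa
Final effective stress: σ'_f = 44.542 + 28.363 = 72.905 kPa.
σ'_f = 72.905 > σ'_p = 58.5 kPa, so the stress path crosses the preconsolidation pressure — recompression up to σ'_p, then virgin compression beyond:
S_c = H/(1+e₀)·[C_r·log₁₀(σ'_p/σ'_0) + C_c·log₁₀(σ'_f/σ'_p)]
    = 2.2/1.62 × [0.044×log₁₀(58.5/44.542) + 0.32×log₁₀(72.905/58.5)]
    = 1.358 × [0.005209 + 0.030592] = 0.04862 m

S_c ≈ 0.0486 m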